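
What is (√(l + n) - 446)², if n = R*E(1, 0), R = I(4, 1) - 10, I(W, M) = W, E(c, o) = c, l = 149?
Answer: (446 - √143)² ≈ 1.8839e+5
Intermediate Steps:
R = -6 (R = 4 - 10 = -6)
n = -6 (n = -6*1 = -6)
(√(l + n) - 446)² = (√(149 - 6) - 446)² = (√143 - 446)² = (-446 + √143)²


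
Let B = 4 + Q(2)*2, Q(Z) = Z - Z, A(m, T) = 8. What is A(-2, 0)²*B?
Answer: 256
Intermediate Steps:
Q(Z) = 0
B = 4 (B = 4 + 0*2 = 4 + 0 = 4)
A(-2, 0)²*B = 8²*4 = 64*4 = 256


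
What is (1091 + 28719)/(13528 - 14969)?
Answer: -2710/131 ≈ -20.687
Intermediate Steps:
(1091 + 28719)/(13528 - 14969) = 29810/(-1441) = 29810*(-1/1441) = -2710/131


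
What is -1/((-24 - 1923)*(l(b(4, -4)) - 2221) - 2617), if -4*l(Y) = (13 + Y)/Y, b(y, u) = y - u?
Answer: -32/138334327 ≈ -2.3132e-7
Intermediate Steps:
l(Y) = -(13 + Y)/(4*Y)
-1/((-24 - 1923)*(l(b(4, -4)) - 2221) - 2617) = -1/((-24 - 1923)*((-13 - (4 - 1*(-4)))/(4*(4 - 1*(-4))) - 2221) - 2617) = -1/(-1947*((-13 - (4 + 4))/(4*(4 + 4)) - 2221) - 2617) = -1/(-1947*((¼)*(-13 - 1*8)/8 - 2221) - 2617) = -1/(-1947*((¼)*(⅛)*(-13 - 8) - 2221) - 2617) = -1/(-1947*((¼)*(⅛)*(-21) - 2221) - 2617) = -1/(-1947*(-21/32 - 2221) - 2617) = -1/(-1947*(-71093/32) - 2617) = -1/(138418071/32 - 2617) = -1/138334327/32 = -1*32/138334327 = -32/138334327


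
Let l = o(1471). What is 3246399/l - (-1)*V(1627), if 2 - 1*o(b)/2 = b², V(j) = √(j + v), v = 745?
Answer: -3246399/4327678 + 2*√593 ≈ 47.953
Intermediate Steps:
V(j) = √(745 + j) (V(j) = √(j + 745) = √(745 + j))
o(b) = 4 - 2*b²
l = -4327678 (l = 4 - 2*1471² = 4 - 2*2163841 = 4 - 4327682 = -4327678)
3246399/l - (-1)*V(1627) = 3246399/(-4327678) - (-1)*√(745 + 1627) = 3246399*(-1/4327678) - (-1)*√2372 = -3246399/4327678 - (-1)*2*√593 = -3246399/4327678 - (-2)*√593 = -3246399/4327678 + 2*√593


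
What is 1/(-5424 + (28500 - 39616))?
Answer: -1/16540 ≈ -6.0459e-5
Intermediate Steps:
1/(-5424 + (28500 - 39616)) = 1/(-5424 - 11116) = 1/(-16540) = -1/16540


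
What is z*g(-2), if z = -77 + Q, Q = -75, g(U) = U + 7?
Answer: -760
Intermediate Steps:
g(U) = 7 + U
z = -152 (z = -77 - 75 = -152)
z*g(-2) = -152*(7 - 2) = -152*5 = -760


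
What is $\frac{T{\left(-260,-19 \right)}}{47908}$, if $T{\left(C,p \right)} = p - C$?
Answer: $\frac{241}{47908} \approx 0.0050305$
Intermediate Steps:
$\frac{T{\left(-260,-19 \right)}}{47908} = \frac{-19 - -260}{47908} = \left(-19 + 260\right) \frac{1}{47908} = 241 \cdot \frac{1}{47908} = \frac{241}{47908}$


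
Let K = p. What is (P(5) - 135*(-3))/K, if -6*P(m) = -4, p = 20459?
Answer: 1217/61377 ≈ 0.019828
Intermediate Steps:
K = 20459
P(m) = 2/3 (P(m) = -1/6*(-4) = 2/3)
(P(5) - 135*(-3))/K = (2/3 - 135*(-3))/20459 = (2/3 + 405)*(1/20459) = (1217/3)*(1/20459) = 1217/61377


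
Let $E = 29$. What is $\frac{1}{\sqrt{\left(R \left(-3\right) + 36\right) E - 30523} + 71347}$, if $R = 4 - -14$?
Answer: $\frac{71347}{5090425454} - \frac{i \sqrt{31045}}{5090425454} \approx 1.4016 \cdot 10^{-5} - 3.4613 \cdot 10^{-8} i$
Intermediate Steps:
$R = 18$ ($R = 4 + 14 = 18$)
$\frac{1}{\sqrt{\left(R \left(-3\right) + 36\right) E - 30523} + 71347} = \frac{1}{\sqrt{\left(18 \left(-3\right) + 36\right) 29 - 30523} + 71347} = \frac{1}{\sqrt{\left(-54 + 36\right) 29 - 30523} + 71347} = \frac{1}{\sqrt{\left(-18\right) 29 - 30523} + 71347} = \frac{1}{\sqrt{-522 - 30523} + 71347} = \frac{1}{\sqrt{-31045} + 71347} = \frac{1}{i \sqrt{31045} + 71347} = \frac{1}{71347 + i \sqrt{31045}}$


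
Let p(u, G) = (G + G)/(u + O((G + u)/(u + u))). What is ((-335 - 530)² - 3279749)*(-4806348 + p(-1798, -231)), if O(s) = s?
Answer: 78644851997001525360/6463579 ≈ 1.2167e+13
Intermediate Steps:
p(u, G) = 2*G/(u + (G + u)/(2*u)) (p(u, G) = (G + G)/(u + (G + u)/(u + u)) = (2*G)/(u + (G + u)/((2*u))) = (2*G)/(u + (G + u)*(1/(2*u))) = (2*G)/(u + (G + u)/(2*u)) = 2*G/(u + (G + u)/(2*u)))
((-335 - 530)² - 3279749)*(-4806348 + p(-1798, -231)) = ((-335 - 530)² - 3279749)*(-4806348 + 4*(-231)*(-1798)/(-231 - 1798 + 2*(-1798)²)) = ((-865)² - 3279749)*(-4806348 + 4*(-231)*(-1798)/(-231 - 1798 + 2*3232804)) = (748225 - 3279749)*(-4806348 + 4*(-231)*(-1798)/(-231 - 1798 + 6465608)) = -2531524*(-4806348 + 4*(-231)*(-1798)/6463579) = -2531524*(-4806348 + 4*(-231)*(-1798)*(1/6463579)) = -2531524*(-4806348 + 1661352/6463579) = -2531524*(-31066208338140/6463579) = 78644851997001525360/6463579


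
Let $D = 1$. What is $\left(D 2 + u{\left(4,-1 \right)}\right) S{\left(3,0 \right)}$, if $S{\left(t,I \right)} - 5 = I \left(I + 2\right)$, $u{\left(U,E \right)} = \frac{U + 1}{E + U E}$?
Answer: $5$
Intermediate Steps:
$u{\left(U,E \right)} = \frac{1 + U}{E + E U}$
$S{\left(t,I \right)} = 5 + I \left(2 + I\right)$ ($S{\left(t,I \right)} = 5 + I \left(I + 2\right) = 5 + I \left(2 + I\right)$)
$\left(D 2 + u{\left(4,-1 \right)}\right) S{\left(3,0 \right)} = \left(1 \cdot 2 + \frac{1}{-1}\right) \left(5 + 0^{2} + 2 \cdot 0\right) = \left(2 - 1\right) \left(5 + 0 + 0\right) = 1 \cdot 5 = 5$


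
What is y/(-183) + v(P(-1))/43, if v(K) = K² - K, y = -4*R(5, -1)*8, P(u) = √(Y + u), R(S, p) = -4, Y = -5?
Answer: -6602/7869 - I*√6/43 ≈ -0.83899 - 0.056965*I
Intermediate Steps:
P(u) = √(-5 + u)
y = 128 (y = -4*(-4)*8 = 16*8 = 128)
y/(-183) + v(P(-1))/43 = 128/(-183) + (√(-5 - 1)*(-1 + √(-5 - 1)))/43 = 128*(-1/183) + (√(-6)*(-1 + √(-6)))*(1/43) = -128/183 + ((I*√6)*(-1 + I*√6))*(1/43) = -128/183 + (I*√6*(-1 + I*√6))*(1/43) = -128/183 + I*√6*(-1 + I*√6)/43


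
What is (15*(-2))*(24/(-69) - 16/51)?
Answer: 7760/391 ≈ 19.847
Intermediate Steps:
(15*(-2))*(24/(-69) - 16/51) = -30*(24*(-1/69) - 16*1/51) = -30*(-8/23 - 16/51) = -30*(-776/1173) = 7760/391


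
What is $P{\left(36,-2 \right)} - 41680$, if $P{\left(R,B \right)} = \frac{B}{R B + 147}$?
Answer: $- \frac{3126002}{75} \approx -41680.0$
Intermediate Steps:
$P{\left(R,B \right)} = \frac{B}{147 + B R}$ ($P{\left(R,B \right)} = \frac{B}{B R + 147} = \frac{B}{147 + B R}$)
$P{\left(36,-2 \right)} - 41680 = - \frac{2}{147 - 72} - 41680 = - \frac{2}{75} - 41680 = - \frac{3126002}{75}$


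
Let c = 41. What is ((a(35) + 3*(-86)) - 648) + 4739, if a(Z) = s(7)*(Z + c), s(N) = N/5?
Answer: 19697/5 ≈ 3939.4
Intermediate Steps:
s(N) = N/5 (s(N) = N*(⅕) = N/5)
a(Z) = 287/5 + 7*Z/5 (a(Z) = ((⅕)*7)*(Z + 41) = 7*(41 + Z)/5 = 287/5 + 7*Z/5)
((a(35) + 3*(-86)) - 648) + 4739 = (((287/5 + (7/5)*35) + 3*(-86)) - 648) + 4739 = (((287/5 + 49) - 258) - 648) + 4739 = ((532/5 - 258) - 648) + 4739 = (-758/5 - 648) + 4739 = -3998/5 + 4739 = 19697/5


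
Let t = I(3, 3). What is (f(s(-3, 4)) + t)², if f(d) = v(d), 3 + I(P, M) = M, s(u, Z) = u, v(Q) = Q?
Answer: 9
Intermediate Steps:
I(P, M) = -3 + M
f(d) = d
t = 0 (t = -3 + 3 = 0)
(f(s(-3, 4)) + t)² = (-3 + 0)² = (-3)² = 9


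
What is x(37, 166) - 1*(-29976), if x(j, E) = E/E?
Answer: 29977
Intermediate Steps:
x(j, E) = 1
x(37, 166) - 1*(-29976) = 1 - 1*(-29976) = 1 + 29976 = 29977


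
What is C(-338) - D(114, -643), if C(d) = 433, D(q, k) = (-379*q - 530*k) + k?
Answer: -296508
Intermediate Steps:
D(q, k) = -529*k - 379*q (D(q, k) = (-530*k - 379*q) + k = -529*k - 379*q)
C(-338) - D(114, -643) = 433 - (-529*(-643) - 379*114) = 433 - (340147 - 43206) = 433 - 1*296941 = 433 - 296941 = -296508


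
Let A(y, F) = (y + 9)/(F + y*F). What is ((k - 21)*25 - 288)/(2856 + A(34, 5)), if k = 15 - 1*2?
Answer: -85400/499843 ≈ -0.17085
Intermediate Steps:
k = 13 (k = 15 - 2 = 13)
A(y, F) = (9 + y)/(F + F*y)
((k - 21)*25 - 288)/(2856 + A(34, 5)) = ((13 - 21)*25 - 288)/(2856 + (9 + 34)/(5*(1 + 34))) = (-8*25 - 288)/(2856 + (1/5)*43/35) = (-200 - 288)/(2856 + (1/5)*(1/35)*43) = -488/(2856 + 43/175) = -488/499843/175 = -488*175/499843 = -85400/499843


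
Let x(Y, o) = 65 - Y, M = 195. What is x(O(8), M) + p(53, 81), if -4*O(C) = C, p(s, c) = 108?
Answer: 175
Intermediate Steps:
O(C) = -C/4
x(O(8), M) + p(53, 81) = (65 - (-1)*8/4) + 108 = (65 - 1*(-2)) + 108 = (65 + 2) + 108 = 67 + 108 = 175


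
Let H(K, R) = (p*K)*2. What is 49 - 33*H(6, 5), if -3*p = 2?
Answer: 313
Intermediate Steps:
p = -⅔ (p = -⅓*2 = -⅔ ≈ -0.66667)
H(K, R) = -4*K/3 (H(K, R) = -2*K/3*2 = -4*K/3)
49 - 33*H(6, 5) = 49 - (-44)*6 = 49 - 33*(-8) = 49 + 264 = 313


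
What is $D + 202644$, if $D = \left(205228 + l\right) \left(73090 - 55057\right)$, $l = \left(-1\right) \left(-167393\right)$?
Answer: $6719677137$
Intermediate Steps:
$l = 167393$
$D = 6719474493$ ($D = \left(205228 + 167393\right) \left(73090 - 55057\right) = 372621 \cdot 18033 = 6719474493$)
$D + 202644 = 6719474493 + 202644 = 6719677137$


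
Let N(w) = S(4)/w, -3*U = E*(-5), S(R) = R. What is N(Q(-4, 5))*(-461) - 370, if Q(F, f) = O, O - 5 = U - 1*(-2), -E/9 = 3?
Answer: -6108/19 ≈ -321.47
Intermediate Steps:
E = -27 (E = -9*3 = -27)
U = -45 (U = -(-9)*(-5) = -⅓*135 = -45)
O = -38 (O = 5 + (-45 - 1*(-2)) = 5 + (-45 + 2) = 5 - 43 = -38)
Q(F, f) = -38
N(w) = 4/w
N(Q(-4, 5))*(-461) - 370 = (4/(-38))*(-461) - 370 = (4*(-1/38))*(-461) - 370 = -2/19*(-461) - 370 = 922/19 - 370 = -6108/19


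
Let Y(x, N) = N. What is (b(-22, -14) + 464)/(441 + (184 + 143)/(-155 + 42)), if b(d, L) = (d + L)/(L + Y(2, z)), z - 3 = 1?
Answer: 132097/123765 ≈ 1.0673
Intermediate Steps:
z = 4 (z = 3 + 1 = 4)
b(d, L) = (L + d)/(4 + L) (b(d, L) = (d + L)/(L + 4) = (L + d)/(4 + L))
(b(-22, -14) + 464)/(441 + (184 + 143)/(-155 + 42)) = ((-14 - 22)/(4 - 14) + 464)/(441 + (184 + 143)/(-155 + 42)) = (-36/(-10) + 464)/(441 + 327/(-113)) = (-1/10*(-36) + 464)/(441 + 327*(-1/113)) = (18/5 + 464)/(441 - 327/113) = 2338/(5*(49506/113)) = (2338/5)*(113/49506) = 132097/123765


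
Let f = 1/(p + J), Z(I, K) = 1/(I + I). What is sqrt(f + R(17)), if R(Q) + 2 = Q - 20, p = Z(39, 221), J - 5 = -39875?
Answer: I*sqrt(48356357568407)/3109859 ≈ 2.2361*I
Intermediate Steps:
J = -39870 (J = 5 - 39875 = -39870)
Z(I, K) = 1/(2*I)
p = 1/78 (p = (1/2)/39 = (1/2)*(1/39) = 1/78 ≈ 0.012821)
R(Q) = -22 + Q (R(Q) = -2 + (Q - 20) = -2 + (-20 + Q) = -22 + Q)
f = -78/3109859 (f = 1/(1/78 - 39870) = 1/(-3109859/78) = -78/3109859 ≈ -2.5082e-5)
sqrt(f + R(17)) = sqrt(-78/3109859 + (-22 + 17)) = sqrt(-78/3109859 - 5) = sqrt(-15549373/3109859) = I*sqrt(48356357568407)/3109859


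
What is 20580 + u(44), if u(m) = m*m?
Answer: 22516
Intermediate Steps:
u(m) = m**2
20580 + u(44) = 20580 + 44**2 = 20580 + 1936 = 22516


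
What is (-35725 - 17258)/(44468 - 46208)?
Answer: 609/20 ≈ 30.450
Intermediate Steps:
(-35725 - 17258)/(44468 - 46208) = -52983/(-1740) = -52983*(-1/1740) = 609/20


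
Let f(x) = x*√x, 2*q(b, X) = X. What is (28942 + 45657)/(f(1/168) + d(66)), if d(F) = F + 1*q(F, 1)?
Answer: 23522446870272/20968682111 - 25065264*√42/20968682111 ≈ 1121.8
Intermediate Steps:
q(b, X) = X/2
d(F) = ½ + F (d(F) = F + 1*((½)*1) = F + 1*(½) = F + ½ = ½ + F)
f(x) = x^(3/2)
(28942 + 45657)/(f(1/168) + d(66)) = (28942 + 45657)/((1/168)^(3/2) + (½ + 66)) = 74599/((1/168)^(3/2) + 133/2) = 74599/(√42/14112 + 133/2) = 74599/(133/2 + √42/14112)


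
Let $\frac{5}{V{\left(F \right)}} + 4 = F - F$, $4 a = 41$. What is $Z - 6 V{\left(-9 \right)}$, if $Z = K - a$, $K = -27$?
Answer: $- \frac{119}{4} \approx -29.75$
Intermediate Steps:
$a = \frac{41}{4}$ ($a = \frac{1}{4} \cdot 41 = \frac{41}{4} \approx 10.25$)
$V{\left(F \right)} = - \frac{5}{4}$ ($V{\left(F \right)} = \frac{5}{-4 + \left(F - F\right)} = \frac{5}{-4 + 0} = \frac{5}{-4} = 5 \left(- \frac{1}{4}\right) = - \frac{5}{4}$)
$Z = - \frac{149}{4}$ ($Z = -27 - \frac{41}{4} = - \frac{149}{4} \approx -37.25$)
$Z - 6 V{\left(-9 \right)} = - \frac{149}{4} - - \frac{15}{2} = - \frac{149}{4} + \frac{15}{2} = - \frac{119}{4}$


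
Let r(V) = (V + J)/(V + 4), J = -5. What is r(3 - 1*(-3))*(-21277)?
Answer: -21277/10 ≈ -2127.7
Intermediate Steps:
r(V) = (-5 + V)/(4 + V) (r(V) = (V - 5)/(V + 4) = (-5 + V)/(4 + V))
r(3 - 1*(-3))*(-21277) = ((-5 + (3 - 1*(-3)))/(4 + (3 - 1*(-3))))*(-21277) = ((-5 + (3 + 3))/(4 + (3 + 3)))*(-21277) = ((-5 + 6)/(4 + 6))*(-21277) = (1/10)*(-21277) = ((⅒)*1)*(-21277) = (⅒)*(-21277) = -21277/10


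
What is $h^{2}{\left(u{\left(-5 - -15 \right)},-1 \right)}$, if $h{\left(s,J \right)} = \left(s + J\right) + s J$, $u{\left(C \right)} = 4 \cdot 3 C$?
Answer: $1$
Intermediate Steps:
$u{\left(C \right)} = 12 C$
$h{\left(s,J \right)} = J + s + J s$ ($h{\left(s,J \right)} = \left(J + s\right) + J s = J + s + J s$)
$h^{2}{\left(u{\left(-5 - -15 \right)},-1 \right)} = \left(-1 + 12 \left(-5 - -15\right) - 12 \left(-5 - -15\right)\right)^{2} = \left(-1 + 12 \left(-5 + 15\right) - 12 \left(-5 + 15\right)\right)^{2} = \left(-1 + 12 \cdot 10 - 12 \cdot 10\right)^{2} = \left(-1 + 120 - 120\right)^{2} = \left(-1\right)^{2} = 1$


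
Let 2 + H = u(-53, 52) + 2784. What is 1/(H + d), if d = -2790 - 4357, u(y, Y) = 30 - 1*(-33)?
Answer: -1/4302 ≈ -0.00023245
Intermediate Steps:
u(y, Y) = 63 (u(y, Y) = 30 + 33 = 63)
d = -7147
H = 2845 (H = -2 + (63 + 2784) = -2 + 2847 = 2845)
1/(H + d) = 1/(2845 - 7147) = 1/(-4302) = -1/4302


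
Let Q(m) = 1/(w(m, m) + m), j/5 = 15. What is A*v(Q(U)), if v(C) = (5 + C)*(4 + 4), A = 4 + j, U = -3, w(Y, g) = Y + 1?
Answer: 15168/5 ≈ 3033.6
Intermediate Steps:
j = 75 (j = 5*15 = 75)
w(Y, g) = 1 + Y
Q(m) = 1/(1 + 2*m) (Q(m) = 1/((1 + m) + m) = 1/(1 + 2*m))
A = 79 (A = 4 + 75 = 79)
v(C) = 40 + 8*C (v(C) = (5 + C)*8 = 40 + 8*C)
A*v(Q(U)) = 79*(40 + 8/(1 + 2*(-3))) = 79*(40 + 8/(1 - 6)) = 79*(40 + 8/(-5)) = 79*(40 + 8*(-⅕)) = 79*(40 - 8/5) = 79*(192/5) = 15168/5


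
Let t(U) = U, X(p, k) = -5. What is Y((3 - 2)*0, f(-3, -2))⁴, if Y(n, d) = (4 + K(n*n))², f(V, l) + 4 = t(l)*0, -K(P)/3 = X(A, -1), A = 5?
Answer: 16983563041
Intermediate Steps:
K(P) = 15 (K(P) = -3*(-5) = 15)
f(V, l) = -4 (f(V, l) = -4 + l*0 = -4 + 0 = -4)
Y(n, d) = 361 (Y(n, d) = (4 + 15)² = 19² = 361)
Y((3 - 2)*0, f(-3, -2))⁴ = 361⁴ = 16983563041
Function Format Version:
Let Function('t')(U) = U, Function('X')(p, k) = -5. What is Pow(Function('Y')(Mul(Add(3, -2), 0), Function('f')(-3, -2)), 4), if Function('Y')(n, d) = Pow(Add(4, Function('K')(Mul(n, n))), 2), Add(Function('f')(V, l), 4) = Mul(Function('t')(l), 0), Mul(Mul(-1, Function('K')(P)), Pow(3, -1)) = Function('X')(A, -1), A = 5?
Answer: 16983563041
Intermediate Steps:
Function('K')(P) = 15 (Function('K')(P) = Mul(-3, -5) = 15)
Function('f')(V, l) = -4 (Function('f')(V, l) = Add(-4, Mul(l, 0)) = Add(-4, 0) = -4)
Function('Y')(n, d) = 361 (Function('Y')(n, d) = Pow(Add(4, 15), 2) = Pow(19, 2) = 361)
Pow(Function('Y')(Mul(Add(3, -2), 0), Function('f')(-3, -2)), 4) = Pow(361, 4) = 16983563041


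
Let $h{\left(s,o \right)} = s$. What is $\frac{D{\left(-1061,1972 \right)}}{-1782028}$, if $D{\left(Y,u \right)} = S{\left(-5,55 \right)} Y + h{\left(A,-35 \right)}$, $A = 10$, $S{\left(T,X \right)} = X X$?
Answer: $\frac{3209515}{1782028} \approx 1.801$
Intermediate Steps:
$S{\left(T,X \right)} = X^{2}$
$D{\left(Y,u \right)} = 10 + 3025 Y$ ($D{\left(Y,u \right)} = 55^{2} Y + 10 = 3025 Y + 10 = 10 + 3025 Y$)
$\frac{D{\left(-1061,1972 \right)}}{-1782028} = \frac{10 + 3025 \left(-1061\right)}{-1782028} = \left(10 - 3209525\right) \left(- \frac{1}{1782028}\right) = \left(-3209515\right) \left(- \frac{1}{1782028}\right) = \frac{3209515}{1782028}$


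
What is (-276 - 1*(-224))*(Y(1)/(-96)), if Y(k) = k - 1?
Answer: 0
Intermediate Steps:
Y(k) = -1 + k
(-276 - 1*(-224))*(Y(1)/(-96)) = (-276 - 1*(-224))*((-1 + 1)/(-96)) = (-276 + 224)*(0*(-1/96)) = -52*0 = 0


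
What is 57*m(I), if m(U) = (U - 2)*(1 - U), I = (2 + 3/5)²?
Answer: -976752/625 ≈ -1562.8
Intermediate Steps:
I = 169/25 (I = (2 + 3*(⅕))² = (2 + ⅗)² = (13/5)² = 169/25 ≈ 6.7600)
m(U) = (1 - U)*(-2 + U) (m(U) = (-2 + U)*(1 - U) = (1 - U)*(-2 + U))
57*m(I) = 57*(-2 - (169/25)² + 3*(169/25)) = 57*(-2 - 1*28561/625 + 507/25) = 57*(-2 - 28561/625 + 507/25) = 57*(-17136/625) = -976752/625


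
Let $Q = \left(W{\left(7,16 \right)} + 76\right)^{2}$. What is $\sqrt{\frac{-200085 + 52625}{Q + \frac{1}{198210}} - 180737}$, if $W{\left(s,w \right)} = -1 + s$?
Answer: $\frac{i \sqrt{321074855718254307705497}}{1332764041} \approx 425.16 i$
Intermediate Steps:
$Q = 6724$ ($Q = \left(\left(-1 + 7\right) + 76\right)^{2} = \left(6 + 76\right)^{2} = 82^{2} = 6724$)
$\sqrt{\frac{-200085 + 52625}{Q + \frac{1}{198210}} - 180737} = \sqrt{\frac{-200085 + 52625}{6724 + \frac{1}{198210}} - 180737} = \sqrt{- \frac{147460}{6724 + \frac{1}{198210}} - 180737} = \sqrt{- \frac{147460}{\frac{1332764041}{198210}} - 180737} = \sqrt{\left(-147460\right) \frac{198210}{1332764041} - 180737} = \sqrt{- \frac{29228046600}{1332764041} - 180737} = \sqrt{- \frac{240909002524817}{1332764041}} = \frac{i \sqrt{321074855718254307705497}}{1332764041}$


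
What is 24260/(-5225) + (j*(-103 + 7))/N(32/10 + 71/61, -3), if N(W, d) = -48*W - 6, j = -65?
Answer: -384617956/11445885 ≈ -33.603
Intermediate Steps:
N(W, d) = -6 - 48*W
24260/(-5225) + (j*(-103 + 7))/N(32/10 + 71/61, -3) = 24260/(-5225) + (-65*(-103 + 7))/(-6 - 48*(32/10 + 71/61)) = 24260*(-1/5225) + (-65*(-96))/(-6 - 48*(32*(1/10) + 71*(1/61))) = -4852/1045 + 6240/(-6 - 48*(16/5 + 71/61)) = -4852/1045 + 6240/(-6 - 48*1331/305) = -4852/1045 + 6240/(-6 - 63888/305) = -4852/1045 + 6240/(-65718/305) = -4852/1045 + 6240*(-305/65718) = -4852/1045 - 317200/10953 = -384617956/11445885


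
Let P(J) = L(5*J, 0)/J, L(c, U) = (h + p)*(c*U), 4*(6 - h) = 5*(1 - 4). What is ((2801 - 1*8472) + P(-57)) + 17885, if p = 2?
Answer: 12214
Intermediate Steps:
h = 39/4 (h = 6 - 5*(1 - 4)/4 = 6 - 5*(-3)/4 = 6 - ¼*(-15) = 6 + 15/4 = 39/4 ≈ 9.7500)
L(c, U) = 47*U*c/4 (L(c, U) = (39/4 + 2)*(c*U) = 47*(U*c)/4 = 47*U*c/4)
P(J) = 0 (P(J) = ((47/4)*0*(5*J))/J = 0/J = 0)
((2801 - 1*8472) + P(-57)) + 17885 = ((2801 - 1*8472) + 0) + 17885 = ((2801 - 8472) + 0) + 17885 = (-5671 + 0) + 17885 = -5671 + 17885 = 12214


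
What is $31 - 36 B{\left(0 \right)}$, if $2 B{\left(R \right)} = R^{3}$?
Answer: $31$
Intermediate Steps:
$B{\left(R \right)} = \frac{R^{3}}{2}$
$31 - 36 B{\left(0 \right)} = 31 - 36 \frac{0^{3}}{2} = 31 - 36 \cdot \frac{1}{2} \cdot 0 = 31 - 0 = 31 + 0 = 31$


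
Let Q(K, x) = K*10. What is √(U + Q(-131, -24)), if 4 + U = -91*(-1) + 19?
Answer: 2*I*√301 ≈ 34.699*I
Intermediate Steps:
Q(K, x) = 10*K
U = 106 (U = -4 + (-91*(-1) + 19) = -4 + (91 + 19) = -4 + 110 = 106)
√(U + Q(-131, -24)) = √(106 + 10*(-131)) = √(106 - 1310) = √(-1204) = 2*I*√301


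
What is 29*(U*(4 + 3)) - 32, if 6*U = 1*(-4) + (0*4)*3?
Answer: -502/3 ≈ -167.33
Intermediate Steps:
U = -⅔ (U = (1*(-4) + (0*4)*3)/6 = (-4 + 0*3)/6 = (-4 + 0)/6 = (⅙)*(-4) = -⅔ ≈ -0.66667)
29*(U*(4 + 3)) - 32 = 29*(-2*(4 + 3)/3) - 32 = 29*(-⅔*7) - 32 = 29*(-14/3) - 32 = -406/3 - 32 = -502/3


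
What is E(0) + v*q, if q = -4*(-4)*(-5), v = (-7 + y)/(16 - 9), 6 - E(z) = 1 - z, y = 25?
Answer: -1405/7 ≈ -200.71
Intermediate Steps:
E(z) = 5 + z (E(z) = 6 - (1 - z) = 6 + (-1 + z) = 5 + z)
v = 18/7 (v = (-7 + 25)/(16 - 9) = 18/7 ≈ 2.5714)
q = -80 (q = 16*(-5) = -80)
E(0) + v*q = (5 + 0) + (18/7)*(-80) = 5 - 1440/7 = -1405/7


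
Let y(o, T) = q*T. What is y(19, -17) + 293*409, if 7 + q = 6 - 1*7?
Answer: 119973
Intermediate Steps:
q = -8 (q = -7 + (6 - 1*7) = -7 + (6 - 7) = -7 - 1 = -8)
y(o, T) = -8*T
y(19, -17) + 293*409 = -8*(-17) + 293*409 = 136 + 119837 = 119973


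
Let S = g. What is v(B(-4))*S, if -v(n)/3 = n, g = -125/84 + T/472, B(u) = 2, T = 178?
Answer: 2753/413 ≈ 6.6659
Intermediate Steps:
g = -2753/2478 (g = -125/84 + 178/472 = -125*1/84 + 178*(1/472) = -125/84 + 89/236 = -2753/2478 ≈ -1.1110)
v(n) = -3*n
S = -2753/2478 ≈ -1.1110
v(B(-4))*S = -3*2*(-2753/2478) = -6*(-2753/2478) = 2753/413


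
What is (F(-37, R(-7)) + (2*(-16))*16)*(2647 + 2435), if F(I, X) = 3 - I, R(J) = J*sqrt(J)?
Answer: -2398704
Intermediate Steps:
R(J) = J**(3/2)
(F(-37, R(-7)) + (2*(-16))*16)*(2647 + 2435) = ((3 - 1*(-37)) + (2*(-16))*16)*(2647 + 2435) = ((3 + 37) - 32*16)*5082 = (40 - 512)*5082 = -472*5082 = -2398704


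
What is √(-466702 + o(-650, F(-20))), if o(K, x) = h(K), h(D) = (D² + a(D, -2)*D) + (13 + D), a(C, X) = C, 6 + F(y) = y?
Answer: √377661 ≈ 614.54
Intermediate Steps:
F(y) = -6 + y
h(D) = 13 + D + 2*D² (h(D) = (D² + D*D) + (13 + D) = (D² + D²) + (13 + D) = 2*D² + (13 + D) = 13 + D + 2*D²)
o(K, x) = 13 + K + 2*K²
√(-466702 + o(-650, F(-20))) = √(-466702 + (13 - 650 + 2*(-650)²)) = √(-466702 + (13 - 650 + 2*422500)) = √(-466702 + (13 - 650 + 845000)) = √(-466702 + 844363) = √377661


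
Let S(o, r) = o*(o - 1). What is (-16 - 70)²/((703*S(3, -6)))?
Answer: 3698/2109 ≈ 1.7534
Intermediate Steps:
S(o, r) = o*(-1 + o)
(-16 - 70)²/((703*S(3, -6))) = (-16 - 70)²/((703*(3*(-1 + 3)))) = (-86)²/((703*(3*2))) = 7396/((703*6)) = 7396/4218 = 7396*(1/4218) = 3698/2109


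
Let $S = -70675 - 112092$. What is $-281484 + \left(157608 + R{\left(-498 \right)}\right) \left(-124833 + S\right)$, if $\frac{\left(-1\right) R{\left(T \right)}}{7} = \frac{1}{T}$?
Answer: $- \frac{12071646145316}{249} \approx -4.8481 \cdot 10^{10}$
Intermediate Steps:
$R{\left(T \right)} = - \frac{7}{T}$
$S = -182767$ ($S = -70675 - 112092 = -182767$)
$-281484 + \left(157608 + R{\left(-498 \right)}\right) \left(-124833 + S\right) = -281484 + \left(157608 - \frac{7}{-498}\right) \left(-124833 - 182767\right) = -281484 + \left(157608 - - \frac{7}{498}\right) \left(-307600\right) = -281484 + \left(157608 + \frac{7}{498}\right) \left(-307600\right) = -281484 + \frac{78488791}{498} \left(-307600\right) = -281484 - \frac{12071576055800}{249} = - \frac{12071646145316}{249}$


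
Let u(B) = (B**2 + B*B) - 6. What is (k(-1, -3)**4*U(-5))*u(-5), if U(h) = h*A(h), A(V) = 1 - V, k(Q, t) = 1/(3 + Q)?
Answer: -165/2 ≈ -82.500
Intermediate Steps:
u(B) = -6 + 2*B**2 (u(B) = (B**2 + B**2) - 6 = 2*B**2 - 6 = -6 + 2*B**2)
U(h) = h*(1 - h)
(k(-1, -3)**4*U(-5))*u(-5) = ((1/(3 - 1))**4*(-5*(1 - 1*(-5))))*(-6 + 2*(-5)**2) = ((1/2)**4*(-5*(1 + 5)))*(-6 + 2*25) = ((1/2)**4*(-5*6))*(-6 + 50) = ((1/16)*(-30))*44 = -15/8*44 = -165/2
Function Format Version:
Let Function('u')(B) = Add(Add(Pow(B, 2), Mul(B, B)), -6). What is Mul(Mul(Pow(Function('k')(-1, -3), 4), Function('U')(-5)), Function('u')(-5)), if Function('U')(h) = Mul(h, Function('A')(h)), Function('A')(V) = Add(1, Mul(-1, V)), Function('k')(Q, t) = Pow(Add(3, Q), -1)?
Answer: Rational(-165, 2) ≈ -82.500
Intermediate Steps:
Function('u')(B) = Add(-6, Mul(2, Pow(B, 2))) (Function('u')(B) = Add(Add(Pow(B, 2), Pow(B, 2)), -6) = Add(Mul(2, Pow(B, 2)), -6) = Add(-6, Mul(2, Pow(B, 2))))
Function('U')(h) = Mul(h, Add(1, Mul(-1, h)))
Mul(Mul(Pow(Function('k')(-1, -3), 4), Function('U')(-5)), Function('u')(-5)) = Mul(Mul(Pow(Pow(Add(3, -1), -1), 4), Mul(-5, Add(1, Mul(-1, -5)))), Add(-6, Mul(2, Pow(-5, 2)))) = Mul(Mul(Pow(Pow(2, -1), 4), Mul(-5, Add(1, 5))), Add(-6, Mul(2, 25))) = Mul(Mul(Pow(Rational(1, 2), 4), Mul(-5, 6)), Add(-6, 50)) = Mul(Mul(Rational(1, 16), -30), 44) = Mul(Rational(-15, 8), 44) = Rational(-165, 2)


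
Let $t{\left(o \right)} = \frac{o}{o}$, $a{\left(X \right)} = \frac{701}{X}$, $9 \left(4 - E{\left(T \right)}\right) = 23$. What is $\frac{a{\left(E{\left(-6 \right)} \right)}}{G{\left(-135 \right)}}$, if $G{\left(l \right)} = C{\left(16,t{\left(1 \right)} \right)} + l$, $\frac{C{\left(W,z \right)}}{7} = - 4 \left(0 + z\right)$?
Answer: $- \frac{6309}{2119} \approx -2.9773$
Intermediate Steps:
$E{\left(T \right)} = \frac{13}{9}$ ($E{\left(T \right)} = 4 - \frac{23}{9} = \frac{13}{9}$)
$t{\left(o \right)} = 1$
$C{\left(W,z \right)} = - 28 z$ ($C{\left(W,z \right)} = 7 \left(- 4 \left(0 + z\right)\right) = 7 \left(- 4 z\right) = - 28 z$)
$G{\left(l \right)} = -28 + l$ ($G{\left(l \right)} = \left(-28\right) 1 + l = -28 + l$)
$\frac{a{\left(E{\left(-6 \right)} \right)}}{G{\left(-135 \right)}} = \frac{701 \frac{1}{\frac{13}{9}}}{-28 - 135} = \frac{701 \cdot \frac{9}{13}}{-163} = \frac{6309}{13} \left(- \frac{1}{163}\right) = - \frac{6309}{2119}$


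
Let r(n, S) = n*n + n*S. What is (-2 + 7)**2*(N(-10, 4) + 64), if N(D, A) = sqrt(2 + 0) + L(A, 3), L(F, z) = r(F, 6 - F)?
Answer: 2200 + 25*sqrt(2) ≈ 2235.4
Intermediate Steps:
r(n, S) = n**2 + S*n
L(F, z) = 6*F (L(F, z) = F*((6 - F) + F) = F*6 = 6*F)
N(D, A) = sqrt(2) + 6*A (N(D, A) = sqrt(2 + 0) + 6*A = sqrt(2) + 6*A)
(-2 + 7)**2*(N(-10, 4) + 64) = (-2 + 7)**2*((sqrt(2) + 6*4) + 64) = 5**2*((sqrt(2) + 24) + 64) = 25*((24 + sqrt(2)) + 64) = 25*(88 + sqrt(2)) = 2200 + 25*sqrt(2)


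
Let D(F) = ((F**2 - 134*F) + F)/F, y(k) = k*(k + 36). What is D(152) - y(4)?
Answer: -141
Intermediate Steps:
y(k) = k*(36 + k)
D(F) = (F**2 - 133*F)/F
D(152) - y(4) = (-133 + 152) - 4*(36 + 4) = 19 - 4*40 = 19 - 1*160 = 19 - 160 = -141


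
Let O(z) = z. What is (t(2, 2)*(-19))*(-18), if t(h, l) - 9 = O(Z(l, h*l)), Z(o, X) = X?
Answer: 4446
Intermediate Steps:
t(h, l) = 9 + h*l
(t(2, 2)*(-19))*(-18) = ((9 + 2*2)*(-19))*(-18) = ((9 + 4)*(-19))*(-18) = (13*(-19))*(-18) = -247*(-18) = 4446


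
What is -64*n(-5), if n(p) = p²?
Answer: -1600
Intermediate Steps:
-64*n(-5) = -64*(-5)² = -64*25 = -1600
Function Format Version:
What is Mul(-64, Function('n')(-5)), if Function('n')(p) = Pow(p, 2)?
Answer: -1600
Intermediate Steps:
Mul(-64, Function('n')(-5)) = Mul(-64, Pow(-5, 2)) = Mul(-64, 25) = -1600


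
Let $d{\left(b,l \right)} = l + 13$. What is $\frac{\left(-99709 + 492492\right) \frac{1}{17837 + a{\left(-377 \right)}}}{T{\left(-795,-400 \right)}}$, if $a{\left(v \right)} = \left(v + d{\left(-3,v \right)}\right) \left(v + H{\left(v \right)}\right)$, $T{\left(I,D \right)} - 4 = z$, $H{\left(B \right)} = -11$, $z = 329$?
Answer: $\frac{392783}{101679885} \approx 0.0038629$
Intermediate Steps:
$d{\left(b,l \right)} = 13 + l$
$T{\left(I,D \right)} = 333$ ($T{\left(I,D \right)} = 4 + 329 = 333$)
$a{\left(v \right)} = \left(-11 + v\right) \left(13 + 2 v\right)$ ($a{\left(v \right)} = \left(v + \left(13 + v\right)\right) \left(v - 11\right) = \left(13 + 2 v\right) \left(-11 + v\right) = \left(-11 + v\right) \left(13 + 2 v\right)$)
$\frac{\left(-99709 + 492492\right) \frac{1}{17837 + a{\left(-377 \right)}}}{T{\left(-795,-400 \right)}} = \frac{\left(-99709 + 492492\right) \frac{1}{17837 - \left(-3250 - 284258\right)}}{333} = \frac{392783}{17837 + \left(-143 + 3393 + 2 \cdot 142129\right)} \frac{1}{333} = \frac{392783}{17837 + \left(-143 + 3393 + 284258\right)} \frac{1}{333} = \frac{392783}{17837 + 287508} \cdot \frac{1}{333} = \frac{392783}{305345} \cdot \frac{1}{333} = \frac{392783}{101679885}$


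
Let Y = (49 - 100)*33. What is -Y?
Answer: 1683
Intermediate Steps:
Y = -1683 (Y = -51*33 = -1683)
-Y = -1*(-1683) = 1683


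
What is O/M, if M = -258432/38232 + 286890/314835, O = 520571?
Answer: -17405539697367/195541834 ≈ -89012.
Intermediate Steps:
M = -195541834/33435477 (M = -258432*1/38232 + 286890*(1/314835) = -10768/1593 + 19126/20989 = -195541834/33435477 ≈ -5.8483)
O/M = 520571/(-195541834/33435477) = 520571*(-33435477/195541834) = -17405539697367/195541834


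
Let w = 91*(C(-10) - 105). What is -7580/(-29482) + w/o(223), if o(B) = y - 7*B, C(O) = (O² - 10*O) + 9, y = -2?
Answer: -133585054/23040183 ≈ -5.7979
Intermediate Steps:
C(O) = 9 + O² - 10*O
w = 9464 (w = 91*((9 + (-10)² - 10*(-10)) - 105) = 91*((9 + 100 + 100) - 105) = 91*(209 - 105) = 91*104 = 9464)
o(B) = -2 - 7*B
-7580/(-29482) + w/o(223) = -7580/(-29482) + 9464/(-2 - 7*223) = -7580*(-1/29482) + 9464/(-2 - 1561) = 3790/14741 + 9464/(-1563) = 3790/14741 + 9464*(-1/1563) = 3790/14741 - 9464/1563 = -133585054/23040183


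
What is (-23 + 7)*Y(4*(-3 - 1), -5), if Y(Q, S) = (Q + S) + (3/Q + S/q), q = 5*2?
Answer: 347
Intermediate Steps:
q = 10
Y(Q, S) = Q + 3/Q + 11*S/10 (Y(Q, S) = (Q + S) + (3/Q + S/10) = Q + 3/Q + 11*S/10)
(-23 + 7)*Y(4*(-3 - 1), -5) = (-23 + 7)*(4*(-3 - 1) + 3/((4*(-3 - 1))) + (11/10)*(-5)) = -16*(4*(-4) + 3/((4*(-4))) - 11/2) = -16*(-16 + 3/(-16) - 11/2) = -16*(-16 + 3*(-1/16) - 11/2) = -16*(-16 - 3/16 - 11/2) = -16*(-347/16) = 347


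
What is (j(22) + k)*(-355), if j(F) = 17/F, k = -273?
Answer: 2126095/22 ≈ 96641.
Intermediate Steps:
(j(22) + k)*(-355) = (17/22 - 273)*(-355) = -5989/22*(-355) = 2126095/22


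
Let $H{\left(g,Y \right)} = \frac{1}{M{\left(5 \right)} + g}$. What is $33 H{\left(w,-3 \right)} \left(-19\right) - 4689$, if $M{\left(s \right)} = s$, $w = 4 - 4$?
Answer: $- \frac{24072}{5} \approx -4814.4$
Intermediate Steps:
$w = 0$ ($w = 4 - 4 = 0$)
$H{\left(g,Y \right)} = \frac{1}{5 + g}$
$33 H{\left(w,-3 \right)} \left(-19\right) - 4689 = \frac{33}{5 + 0} \left(-19\right) - 4689 = \frac{33}{5} \left(-19\right) - 4689 = - \frac{627}{5} - 4689 = - \frac{24072}{5}$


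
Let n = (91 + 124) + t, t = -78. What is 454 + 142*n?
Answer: 19908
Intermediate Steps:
n = 137 (n = (91 + 124) - 78 = 215 - 78 = 137)
454 + 142*n = 454 + 142*137 = 454 + 19454 = 19908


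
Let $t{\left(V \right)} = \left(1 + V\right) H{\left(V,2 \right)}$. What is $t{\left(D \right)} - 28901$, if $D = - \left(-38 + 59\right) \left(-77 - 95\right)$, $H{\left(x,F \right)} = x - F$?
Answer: $13014029$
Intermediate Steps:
$D = 3612$ ($D = - 21 \left(-172\right) = \left(-1\right) \left(-3612\right) = 3612$)
$t{\left(V \right)} = \left(1 + V\right) \left(-2 + V\right)$ ($t{\left(V \right)} = \left(1 + V\right) \left(V - 2\right) = \left(1 + V\right) \left(-2 + V\right)$)
$t{\left(D \right)} - 28901 = \left(1 + 3612\right) \left(-2 + 3612\right) - 28901 = 3613 \cdot 3610 - 28901 = 13042930 - 28901 = 13014029$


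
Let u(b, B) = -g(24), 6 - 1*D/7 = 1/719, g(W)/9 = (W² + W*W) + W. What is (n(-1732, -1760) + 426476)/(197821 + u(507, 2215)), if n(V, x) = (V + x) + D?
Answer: 304155687/134623403 ≈ 2.2593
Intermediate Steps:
g(W) = 9*W + 18*W² (g(W) = 9*((W² + W*W) + W) = 9*((W² + W²) + W) = 9*(2*W² + W) = 9*(W + 2*W²) = 9*W + 18*W²)
D = 30191/719 (D = 42 - 7/719 = 30191/719 ≈ 41.990)
u(b, B) = -10584 (u(b, B) = -9*24*(1 + 2*24) = -9*24*(1 + 48) = -9*24*49 = -1*10584 = -10584)
n(V, x) = 30191/719 + V + x (n(V, x) = (V + x) + 30191/719 = 30191/719 + V + x)
(n(-1732, -1760) + 426476)/(197821 + u(507, 2215)) = ((30191/719 - 1732 - 1760) + 426476)/(197821 - 10584) = (-2480557/719 + 426476)/187237 = (304155687/719)*(1/187237) = 304155687/134623403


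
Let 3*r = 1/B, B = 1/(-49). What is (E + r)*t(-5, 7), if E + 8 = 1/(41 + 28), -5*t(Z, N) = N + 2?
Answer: 5034/115 ≈ 43.774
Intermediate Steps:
t(Z, N) = -⅖ - N/5 (t(Z, N) = -(N + 2)/5 = -(2 + N)/5 = -⅖ - N/5)
B = -1/49 ≈ -0.020408
E = -551/69 (E = -8 + 1/(41 + 28) = -8 + 1/69 = -551/69 ≈ -7.9855)
r = -49/3 (r = 1/(3*(-1/49)) = (⅓)*(-49) = -49/3 ≈ -16.333)
(E + r)*t(-5, 7) = (-551/69 - 49/3)*(-⅖ - ⅕*7) = -1678*(-⅖ - 7/5)/69 = -1678/69*(-9/5) = 5034/115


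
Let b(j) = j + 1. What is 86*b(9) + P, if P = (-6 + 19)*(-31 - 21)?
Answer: 184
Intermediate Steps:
b(j) = 1 + j
P = -676 (P = 13*(-52) = -676)
86*b(9) + P = 86*(1 + 9) - 676 = 86*10 - 676 = 860 - 676 = 184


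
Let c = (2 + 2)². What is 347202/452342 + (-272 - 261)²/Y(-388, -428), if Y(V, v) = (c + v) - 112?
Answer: -64161726295/118513604 ≈ -541.39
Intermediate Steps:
c = 16 (c = 4² = 16)
Y(V, v) = -96 + v (Y(V, v) = (16 + v) - 112 = -96 + v)
347202/452342 + (-272 - 261)²/Y(-388, -428) = 347202/452342 + (-272 - 261)²/(-96 - 428) = 347202*(1/452342) + (-533)²/(-524) = 173601/226171 + 284089*(-1/524) = 173601/226171 - 284089/524 = -64161726295/118513604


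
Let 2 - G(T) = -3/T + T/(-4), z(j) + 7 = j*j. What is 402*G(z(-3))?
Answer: 1608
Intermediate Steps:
z(j) = -7 + j**2 (z(j) = -7 + j*j = -7 + j**2)
G(T) = 2 + 3/T + T/4 (G(T) = 2 - (-3/T + T/(-4)) = 2 - (-3/T + T*(-1/4)) = 2 - (-3/T - T/4) = 2 + (3/T + T/4) = 2 + 3/T + T/4)
402*G(z(-3)) = 402*(2 + 3/(-7 + (-3)**2) + (-7 + (-3)**2)/4) = 402*(2 + 3/(-7 + 9) + (-7 + 9)/4) = 402*(2 + 3/2 + (1/4)*2) = 402*(2 + 3*(1/2) + 1/2) = 402*(2 + 3/2 + 1/2) = 402*4 = 1608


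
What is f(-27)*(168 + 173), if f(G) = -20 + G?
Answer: -16027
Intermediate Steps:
f(-27)*(168 + 173) = (-20 - 27)*(168 + 173) = -47*341 = -16027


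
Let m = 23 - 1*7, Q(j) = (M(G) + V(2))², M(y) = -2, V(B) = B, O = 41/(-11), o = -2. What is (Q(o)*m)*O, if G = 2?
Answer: 0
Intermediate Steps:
O = -41/11 (O = 41*(-1/11) = -41/11 ≈ -3.7273)
Q(j) = 0 (Q(j) = (-2 + 2)² = 0² = 0)
m = 16 (m = 23 - 7 = 16)
(Q(o)*m)*O = (0*16)*(-41/11) = 0*(-41/11) = 0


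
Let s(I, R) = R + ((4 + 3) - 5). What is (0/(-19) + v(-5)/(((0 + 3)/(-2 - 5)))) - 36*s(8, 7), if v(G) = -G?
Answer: -1007/3 ≈ -335.67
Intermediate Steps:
s(I, R) = 2 + R (s(I, R) = R + (7 - 5) = R + 2 = 2 + R)
(0/(-19) + v(-5)/(((0 + 3)/(-2 - 5)))) - 36*s(8, 7) = (0/(-19) + (-1*(-5))/(((0 + 3)/(-2 - 5)))) - 36*(2 + 7) = (0*(-1/19) + 5/((3/(-7)))) - 36*9 = (0 + 5/((3*(-⅐)))) - 324 = (0 + 5/(-3/7)) - 324 = (0 + 5*(-7/3)) - 324 = (0 - 35/3) - 324 = -35/3 - 324 = -1007/3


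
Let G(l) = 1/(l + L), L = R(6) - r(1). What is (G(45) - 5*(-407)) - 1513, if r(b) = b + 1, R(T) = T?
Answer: 25579/49 ≈ 522.02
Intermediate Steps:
r(b) = 1 + b
L = 4 (L = 6 - (1 + 1) = 6 - 1*2 = 6 - 2 = 4)
G(l) = 1/(4 + l) (G(l) = 1/(l + 4) = 1/(4 + l))
(G(45) - 5*(-407)) - 1513 = (1/(4 + 45) - 5*(-407)) - 1513 = (1/49 + 2035) - 1513 = 99716/49 - 1513 = 25579/49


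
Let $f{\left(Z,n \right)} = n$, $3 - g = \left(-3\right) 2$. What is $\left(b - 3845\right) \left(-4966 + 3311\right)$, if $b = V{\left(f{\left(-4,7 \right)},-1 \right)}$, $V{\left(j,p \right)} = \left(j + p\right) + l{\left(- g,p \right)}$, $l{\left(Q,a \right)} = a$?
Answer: $6355200$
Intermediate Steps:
$g = 9$ ($g = 3 - \left(-3\right) 2 = 3 - -6 = 3 + 6 = 9$)
$V{\left(j,p \right)} = j + 2 p$ ($V{\left(j,p \right)} = \left(j + p\right) + p = j + 2 p$)
$b = 5$ ($b = 7 + 2 \left(-1\right) = 7 - 2 = 5$)
$\left(b - 3845\right) \left(-4966 + 3311\right) = \left(5 - 3845\right) \left(-4966 + 3311\right) = \left(-3840\right) \left(-1655\right) = 6355200$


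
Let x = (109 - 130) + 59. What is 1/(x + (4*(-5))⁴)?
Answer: 1/160038 ≈ 6.2485e-6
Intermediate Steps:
x = 38 (x = -21 + 59 = 38)
1/(x + (4*(-5))⁴) = 1/(38 + (4*(-5))⁴) = 1/(38 + (-20)⁴) = 1/(38 + 160000) = 1/160038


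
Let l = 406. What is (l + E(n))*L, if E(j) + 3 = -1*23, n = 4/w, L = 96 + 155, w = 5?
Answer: 95380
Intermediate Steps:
L = 251
n = ⅘ (n = 4/5 = 4*(⅕) = ⅘ ≈ 0.80000)
E(j) = -26 (E(j) = -3 - 1*23 = -3 - 23 = -26)
(l + E(n))*L = (406 - 26)*251 = 380*251 = 95380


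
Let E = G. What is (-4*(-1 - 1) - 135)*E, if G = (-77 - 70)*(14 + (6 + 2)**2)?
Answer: 1456182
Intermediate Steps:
G = -11466 (G = -147*(14 + 8**2) = -147*(14 + 64) = -147*78 = -11466)
E = -11466
(-4*(-1 - 1) - 135)*E = (-4*(-1 - 1) - 135)*(-11466) = (-4*(-2) - 135)*(-11466) = (8 - 135)*(-11466) = -127*(-11466) = 1456182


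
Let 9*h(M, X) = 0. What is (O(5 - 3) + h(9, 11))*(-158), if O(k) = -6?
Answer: 948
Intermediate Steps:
h(M, X) = 0 (h(M, X) = (⅑)*0 = 0)
(O(5 - 3) + h(9, 11))*(-158) = (-6 + 0)*(-158) = -6*(-158) = 948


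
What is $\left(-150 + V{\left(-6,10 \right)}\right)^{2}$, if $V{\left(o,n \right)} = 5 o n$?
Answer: $202500$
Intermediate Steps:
$V{\left(o,n \right)} = 5 n o$
$\left(-150 + V{\left(-6,10 \right)}\right)^{2} = \left(-150 + 5 \cdot 10 \left(-6\right)\right)^{2} = \left(-150 - 300\right)^{2} = \left(-450\right)^{2} = 202500$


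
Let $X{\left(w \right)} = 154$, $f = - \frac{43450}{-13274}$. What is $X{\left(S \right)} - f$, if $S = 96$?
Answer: $\frac{1000373}{6637} \approx 150.73$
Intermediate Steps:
$f = \frac{21725}{6637}$ ($f = \left(-43450\right) \left(- \frac{1}{13274}\right) = \frac{21725}{6637} \approx 3.2733$)
$X{\left(S \right)} - f = 154 - \frac{21725}{6637} = \frac{1000373}{6637}$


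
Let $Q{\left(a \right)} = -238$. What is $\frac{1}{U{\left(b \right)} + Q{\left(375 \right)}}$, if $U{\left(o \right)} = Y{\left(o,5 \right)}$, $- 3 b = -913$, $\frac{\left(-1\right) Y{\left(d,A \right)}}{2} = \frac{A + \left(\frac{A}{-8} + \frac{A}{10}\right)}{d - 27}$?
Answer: $- \frac{256}{60937} \approx -0.0042011$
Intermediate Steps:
$Y{\left(d,A \right)} = - \frac{39 A}{20 \left(-27 + d\right)}$ ($Y{\left(d,A \right)} = - 2 \frac{A + \left(\frac{A}{-8} + \frac{A}{10}\right)}{d - 27} = - 2 \frac{A + \left(A \left(- \frac{1}{8}\right) + A \frac{1}{10}\right)}{-27 + d} = - 2 \frac{A + \left(- \frac{A}{8} + \frac{A}{10}\right)}{-27 + d} = - 2 \frac{A - \frac{A}{40}}{-27 + d} = - 2 \frac{\frac{39}{40} A}{-27 + d} = - 2 \frac{39 A}{40 \left(-27 + d\right)} = - \frac{39 A}{20 \left(-27 + d\right)}$)
$b = \frac{913}{3}$ ($b = \left(- \frac{1}{3}\right) \left(-913\right) = \frac{913}{3} \approx 304.33$)
$U{\left(o \right)} = - \frac{195}{-540 + 20 o}$ ($U{\left(o \right)} = \left(-39\right) 5 \frac{1}{-540 + 20 o} = - \frac{195}{-540 + 20 o}$)
$\frac{1}{U{\left(b \right)} + Q{\left(375 \right)}} = \frac{1}{- \frac{39}{-108 + 4 \cdot \frac{913}{3}} - 238} = \frac{1}{- \frac{39}{-108 + \frac{3652}{3}} - 238} = \frac{1}{- \frac{39}{\frac{3328}{3}} - 238} = \frac{1}{\left(-39\right) \frac{3}{3328} - 238} = \frac{1}{- \frac{9}{256} - 238} = \frac{1}{- \frac{60937}{256}} = - \frac{256}{60937}$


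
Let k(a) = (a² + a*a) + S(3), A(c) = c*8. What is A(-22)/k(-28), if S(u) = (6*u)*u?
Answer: -88/811 ≈ -0.10851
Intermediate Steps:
S(u) = 6*u²
A(c) = 8*c
k(a) = 54 + 2*a² (k(a) = (a² + a*a) + 6*3² = (a² + a²) + 6*9 = 2*a² + 54 = 54 + 2*a²)
A(-22)/k(-28) = (8*(-22))/(54 + 2*(-28)²) = -176/(54 + 2*784) = -176/(54 + 1568) = -176/1622 = -176*1/1622 = -88/811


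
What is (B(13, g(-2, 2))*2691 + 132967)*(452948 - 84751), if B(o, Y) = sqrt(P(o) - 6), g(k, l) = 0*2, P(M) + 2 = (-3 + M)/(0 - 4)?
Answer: 48958050499 + 990818127*I*sqrt(42)/2 ≈ 4.8958e+10 + 3.2106e+9*I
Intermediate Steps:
P(M) = -5/4 - M/4 (P(M) = -2 + (-3 + M)/(0 - 4) = -2 + (-3 + M)/(-4) = -2 + (-3 + M)*(-1/4) = -2 + (3/4 - M/4) = -5/4 - M/4)
g(k, l) = 0
B(o, Y) = sqrt(-29/4 - o/4) (B(o, Y) = sqrt((-5/4 - o/4) - 6) = sqrt(-29/4 - o/4))
(B(13, g(-2, 2))*2691 + 132967)*(452948 - 84751) = ((sqrt(-29 - 1*13)/2)*2691 + 132967)*(452948 - 84751) = ((sqrt(-29 - 13)/2)*2691 + 132967)*368197 = ((sqrt(-42)/2)*2691 + 132967)*368197 = (((I*sqrt(42))/2)*2691 + 132967)*368197 = ((I*sqrt(42)/2)*2691 + 132967)*368197 = (2691*I*sqrt(42)/2 + 132967)*368197 = (132967 + 2691*I*sqrt(42)/2)*368197 = 48958050499 + 990818127*I*sqrt(42)/2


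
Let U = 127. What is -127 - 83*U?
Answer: -10668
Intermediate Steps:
-127 - 83*U = -127 - 83*127 = -127 - 10541 = -10668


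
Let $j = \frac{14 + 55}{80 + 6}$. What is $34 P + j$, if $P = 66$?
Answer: $\frac{193053}{86} \approx 2244.8$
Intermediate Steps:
$j = \frac{69}{86} \approx 0.80233$
$34 P + j = 34 \cdot 66 + \frac{69}{86} = 2244 + \frac{69}{86} = \frac{193053}{86}$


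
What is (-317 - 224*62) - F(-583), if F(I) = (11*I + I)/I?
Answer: -14217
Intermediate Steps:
F(I) = 12 (F(I) = (12*I)/I = 12)
(-317 - 224*62) - F(-583) = (-317 - 224*62) - 1*12 = (-317 - 13888) - 12 = -14205 - 12 = -14217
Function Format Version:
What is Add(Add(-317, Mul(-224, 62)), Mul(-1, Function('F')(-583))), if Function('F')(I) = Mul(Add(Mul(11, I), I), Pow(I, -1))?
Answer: -14217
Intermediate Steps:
Function('F')(I) = 12 (Function('F')(I) = Mul(Mul(12, I), Pow(I, -1)) = 12)
Add(Add(-317, Mul(-224, 62)), Mul(-1, Function('F')(-583))) = Add(Add(-317, Mul(-224, 62)), Mul(-1, 12)) = Add(Add(-317, -13888), -12) = Add(-14205, -12) = -14217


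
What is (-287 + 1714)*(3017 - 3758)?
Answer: -1057407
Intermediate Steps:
(-287 + 1714)*(3017 - 3758) = 1427*(-741) = -1057407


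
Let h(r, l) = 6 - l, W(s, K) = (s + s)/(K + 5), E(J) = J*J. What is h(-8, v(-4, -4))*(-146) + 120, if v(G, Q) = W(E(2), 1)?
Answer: -1684/3 ≈ -561.33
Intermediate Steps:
E(J) = J²
W(s, K) = 2*s/(5 + K) (W(s, K) = (2*s)/(5 + K) = 2*s/(5 + K))
v(G, Q) = 4/3 (v(G, Q) = 2*2²/(5 + 1) = 2*4/6 = 2*4*(⅙) = 4/3)
h(-8, v(-4, -4))*(-146) + 120 = (6 - 1*4/3)*(-146) + 120 = (6 - 4/3)*(-146) + 120 = (14/3)*(-146) + 120 = -2044/3 + 120 = -1684/3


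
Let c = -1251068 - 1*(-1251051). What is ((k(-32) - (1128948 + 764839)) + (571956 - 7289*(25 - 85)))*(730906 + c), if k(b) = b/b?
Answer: -646464011610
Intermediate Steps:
k(b) = 1
c = -17 (c = -1251068 + 1251051 = -17)
((k(-32) - (1128948 + 764839)) + (571956 - 7289*(25 - 85)))*(730906 + c) = ((1 - (1128948 + 764839)) + (571956 - 7289*(25 - 85)))*(730906 - 17) = ((1 - 1*1893787) + (571956 - 7289*(-60)))*730889 = ((1 - 1893787) + (571956 + 437340))*730889 = (-1893786 + 1009296)*730889 = -884490*730889 = -646464011610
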